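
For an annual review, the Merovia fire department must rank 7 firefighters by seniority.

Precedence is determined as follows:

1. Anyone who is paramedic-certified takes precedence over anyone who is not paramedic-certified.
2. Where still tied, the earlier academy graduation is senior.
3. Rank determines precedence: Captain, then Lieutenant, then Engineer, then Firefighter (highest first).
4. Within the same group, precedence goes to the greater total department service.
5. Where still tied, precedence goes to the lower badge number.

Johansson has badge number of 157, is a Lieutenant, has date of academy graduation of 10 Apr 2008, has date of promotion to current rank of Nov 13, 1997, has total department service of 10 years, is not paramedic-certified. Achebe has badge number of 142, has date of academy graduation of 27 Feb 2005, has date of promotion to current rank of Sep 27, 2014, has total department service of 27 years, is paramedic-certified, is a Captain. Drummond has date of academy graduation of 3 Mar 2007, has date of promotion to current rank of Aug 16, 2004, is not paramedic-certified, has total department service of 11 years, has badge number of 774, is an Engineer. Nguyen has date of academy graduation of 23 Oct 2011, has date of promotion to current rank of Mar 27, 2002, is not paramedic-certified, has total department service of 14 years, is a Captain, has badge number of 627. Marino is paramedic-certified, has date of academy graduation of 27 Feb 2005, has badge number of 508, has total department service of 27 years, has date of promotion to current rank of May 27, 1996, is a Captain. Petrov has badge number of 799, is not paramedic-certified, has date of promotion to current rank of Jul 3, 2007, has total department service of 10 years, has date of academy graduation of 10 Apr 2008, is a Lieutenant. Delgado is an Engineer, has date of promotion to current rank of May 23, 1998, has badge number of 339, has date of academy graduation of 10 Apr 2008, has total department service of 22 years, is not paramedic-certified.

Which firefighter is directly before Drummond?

By the first rule: Achebe and Marino (both paramedic-certified); then Drummond, Johansson, Petrov, Delgado and Nguyen (each not paramedic-certified).
Achebe and Marino both have date of academy graduation 27 Feb 2005, so the next rule applies.
Achebe and Marino are each Captain, so the next rule applies.
Achebe and Marino both have total department service 27 years, so the next rule applies.
Among Achebe and Marino, by badge number (lower first): Achebe (142) before Marino (508).
Among Drummond, Johansson, Petrov, Delgado and Nguyen, by date of academy graduation (earlier first): Drummond (3 Mar 2007) before Johansson, Petrov and Delgado (10 Apr 2008) before Nguyen (23 Oct 2011).
Among Johansson, Petrov and Delgado, by rank: Johansson and Petrov (Lieutenant) before Delgado (Engineer).
Johansson and Petrov both have total department service 10 years, so the next rule applies.
Among Johansson and Petrov, by badge number (lower first): Johansson (157) before Petrov (799).
Order: Achebe, Marino, Drummond, Johansson, Petrov, Delgado, Nguyen.

Marino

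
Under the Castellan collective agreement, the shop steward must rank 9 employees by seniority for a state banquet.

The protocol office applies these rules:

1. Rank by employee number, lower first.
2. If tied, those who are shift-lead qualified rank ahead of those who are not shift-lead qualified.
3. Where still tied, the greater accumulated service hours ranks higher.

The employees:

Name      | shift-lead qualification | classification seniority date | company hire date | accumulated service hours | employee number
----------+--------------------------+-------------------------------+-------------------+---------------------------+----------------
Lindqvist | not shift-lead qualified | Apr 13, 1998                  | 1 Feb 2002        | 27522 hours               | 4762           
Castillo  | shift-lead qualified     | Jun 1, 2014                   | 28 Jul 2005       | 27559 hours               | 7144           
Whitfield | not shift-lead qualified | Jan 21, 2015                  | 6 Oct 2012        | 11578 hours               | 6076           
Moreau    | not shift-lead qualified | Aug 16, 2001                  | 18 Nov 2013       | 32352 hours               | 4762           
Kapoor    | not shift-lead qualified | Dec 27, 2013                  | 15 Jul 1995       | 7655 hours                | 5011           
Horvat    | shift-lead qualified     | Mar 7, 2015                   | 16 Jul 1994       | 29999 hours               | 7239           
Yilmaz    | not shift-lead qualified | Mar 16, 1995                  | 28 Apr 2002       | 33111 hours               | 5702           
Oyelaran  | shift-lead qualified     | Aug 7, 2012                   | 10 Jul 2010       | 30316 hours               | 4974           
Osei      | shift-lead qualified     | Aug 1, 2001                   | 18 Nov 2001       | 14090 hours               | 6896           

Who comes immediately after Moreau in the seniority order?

By employee number (lower first): Moreau and Lindqvist (both 4762); then Oyelaran (4974); then Kapoor (5011); then Yilmaz (5702); then Whitfield (6076); then Osei (6896); then Castillo (7144); then Horvat (7239).
Moreau and Lindqvist are each not shift-lead qualified, so the next rule applies.
Among Moreau and Lindqvist, by accumulated service hours (higher first): Moreau (32352 hours) before Lindqvist (27522 hours).
Order: Moreau, Lindqvist, Oyelaran, Kapoor, Yilmaz, Whitfield, Osei, Castillo, Horvat.

Lindqvist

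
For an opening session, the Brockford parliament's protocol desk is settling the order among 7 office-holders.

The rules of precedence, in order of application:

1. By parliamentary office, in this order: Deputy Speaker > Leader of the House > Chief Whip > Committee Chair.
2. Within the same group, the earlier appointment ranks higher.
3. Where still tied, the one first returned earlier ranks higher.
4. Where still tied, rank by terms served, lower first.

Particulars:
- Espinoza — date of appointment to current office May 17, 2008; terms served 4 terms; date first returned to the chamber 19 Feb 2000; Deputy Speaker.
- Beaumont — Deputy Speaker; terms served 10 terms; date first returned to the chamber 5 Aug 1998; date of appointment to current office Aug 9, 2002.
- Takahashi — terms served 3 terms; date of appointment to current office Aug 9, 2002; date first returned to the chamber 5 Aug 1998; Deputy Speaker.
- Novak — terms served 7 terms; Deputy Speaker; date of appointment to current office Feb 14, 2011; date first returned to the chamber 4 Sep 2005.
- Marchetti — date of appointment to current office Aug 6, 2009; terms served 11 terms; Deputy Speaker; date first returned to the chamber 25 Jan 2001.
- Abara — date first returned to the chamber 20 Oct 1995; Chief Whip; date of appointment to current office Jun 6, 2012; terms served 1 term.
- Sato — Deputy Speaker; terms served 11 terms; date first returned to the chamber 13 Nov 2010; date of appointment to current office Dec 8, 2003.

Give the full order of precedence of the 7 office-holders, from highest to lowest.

By parliamentary office: Takahashi, Beaumont, Sato, Espinoza, Marchetti and Novak (Deputy Speaker); then Abara (Chief Whip).
Among Takahashi, Beaumont, Sato, Espinoza, Marchetti and Novak, by date of appointment to current office (earlier first): Takahashi and Beaumont (Aug 9, 2002) before Sato (Dec 8, 2003) before Espinoza (May 17, 2008) before Marchetti (Aug 6, 2009) before Novak (Feb 14, 2011).
Takahashi and Beaumont both have date first returned to the chamber 5 Aug 1998, so the next rule applies.
Among Takahashi and Beaumont, by terms served (lower first): Takahashi (3 terms) before Beaumont (10 terms).
Full order: Takahashi, Beaumont, Sato, Espinoza, Marchetti, Novak, Abara.

Takahashi, Beaumont, Sato, Espinoza, Marchetti, Novak, Abara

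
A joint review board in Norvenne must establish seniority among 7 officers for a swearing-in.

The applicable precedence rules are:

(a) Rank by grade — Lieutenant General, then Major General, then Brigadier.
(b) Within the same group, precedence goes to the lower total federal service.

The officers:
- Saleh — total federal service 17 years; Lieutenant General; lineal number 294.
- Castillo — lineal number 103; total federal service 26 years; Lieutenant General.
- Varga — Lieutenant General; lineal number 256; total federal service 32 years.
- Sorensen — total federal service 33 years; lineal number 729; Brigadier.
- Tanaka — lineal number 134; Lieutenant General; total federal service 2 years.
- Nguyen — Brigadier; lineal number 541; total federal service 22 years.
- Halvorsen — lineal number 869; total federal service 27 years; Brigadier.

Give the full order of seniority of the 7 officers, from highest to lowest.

By grade: Tanaka, Saleh, Castillo and Varga (Lieutenant General); then Nguyen, Halvorsen and Sorensen (Brigadier).
Among Tanaka, Saleh, Castillo and Varga, by total federal service (lower first): Tanaka (2 years) before Saleh (17 years) before Castillo (26 years) before Varga (32 years).
Among Nguyen, Halvorsen and Sorensen, by total federal service (lower first): Nguyen (22 years) before Halvorsen (27 years) before Sorensen (33 years).
Full order: Tanaka, Saleh, Castillo, Varga, Nguyen, Halvorsen, Sorensen.

Tanaka, Saleh, Castillo, Varga, Nguyen, Halvorsen, Sorensen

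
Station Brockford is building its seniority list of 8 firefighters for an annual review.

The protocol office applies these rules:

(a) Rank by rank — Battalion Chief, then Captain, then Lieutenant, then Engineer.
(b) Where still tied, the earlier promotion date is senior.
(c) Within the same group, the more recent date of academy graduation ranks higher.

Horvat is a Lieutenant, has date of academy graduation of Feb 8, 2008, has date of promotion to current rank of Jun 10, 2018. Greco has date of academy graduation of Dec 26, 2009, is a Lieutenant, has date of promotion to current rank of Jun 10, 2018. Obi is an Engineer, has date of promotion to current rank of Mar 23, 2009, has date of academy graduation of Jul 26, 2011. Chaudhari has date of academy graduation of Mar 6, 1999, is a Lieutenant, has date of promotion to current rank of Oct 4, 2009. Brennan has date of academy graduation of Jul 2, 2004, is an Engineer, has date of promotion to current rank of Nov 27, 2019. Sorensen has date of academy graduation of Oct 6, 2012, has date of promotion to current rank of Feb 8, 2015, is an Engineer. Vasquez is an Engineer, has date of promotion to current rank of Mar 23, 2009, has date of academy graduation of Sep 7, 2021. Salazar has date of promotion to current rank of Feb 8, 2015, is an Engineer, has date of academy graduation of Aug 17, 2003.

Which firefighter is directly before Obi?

Vasquez

By rank: Chaudhari, Greco and Horvat (Lieutenant); then Vasquez, Obi, Sorensen, Salazar and Brennan (Engineer).
Among Chaudhari, Greco and Horvat, by date of promotion to current rank (earlier first): Chaudhari (Oct 4, 2009) before Greco and Horvat (Jun 10, 2018).
Among Greco and Horvat, by date of academy graduation (later first): Greco (Dec 26, 2009) before Horvat (Feb 8, 2008).
Among Vasquez, Obi, Sorensen, Salazar and Brennan, by date of promotion to current rank (earlier first): Vasquez and Obi (Mar 23, 2009) before Sorensen and Salazar (Feb 8, 2015) before Brennan (Nov 27, 2019).
Among Vasquez and Obi, by date of academy graduation (later first): Vasquez (Sep 7, 2021) before Obi (Jul 26, 2011).
Among Sorensen and Salazar, by date of academy graduation (later first): Sorensen (Oct 6, 2012) before Salazar (Aug 17, 2003).
Order: Chaudhari, Greco, Horvat, Vasquez, Obi, Sorensen, Salazar, Brennan.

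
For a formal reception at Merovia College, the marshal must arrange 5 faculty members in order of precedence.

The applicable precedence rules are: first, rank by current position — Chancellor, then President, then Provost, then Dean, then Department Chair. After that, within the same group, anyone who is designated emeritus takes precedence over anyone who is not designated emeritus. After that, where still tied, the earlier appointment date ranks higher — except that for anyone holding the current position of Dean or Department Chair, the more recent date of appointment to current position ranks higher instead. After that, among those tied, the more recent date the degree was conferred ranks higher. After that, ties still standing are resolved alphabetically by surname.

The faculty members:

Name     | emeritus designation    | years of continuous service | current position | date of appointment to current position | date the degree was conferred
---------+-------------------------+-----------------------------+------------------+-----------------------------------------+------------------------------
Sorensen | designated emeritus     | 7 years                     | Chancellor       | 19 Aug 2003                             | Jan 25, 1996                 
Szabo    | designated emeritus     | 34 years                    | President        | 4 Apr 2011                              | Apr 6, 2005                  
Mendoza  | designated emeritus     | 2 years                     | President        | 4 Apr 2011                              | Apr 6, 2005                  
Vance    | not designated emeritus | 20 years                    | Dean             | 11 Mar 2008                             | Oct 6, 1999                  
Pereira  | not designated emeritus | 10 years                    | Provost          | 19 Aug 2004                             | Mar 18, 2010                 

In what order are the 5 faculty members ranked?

Sorensen, Mendoza, Szabo, Pereira, Vance

By current position: Sorensen (Chancellor); then Mendoza and Szabo (President); then Pereira (Provost); then Vance (Dean).
Mendoza and Szabo are each designated emeritus, so the next rule applies.
Mendoza and Szabo both have date of appointment to current position 4 Apr 2011, so the next rule applies.
Mendoza and Szabo both have date the degree was conferred Apr 6, 2005, so the next rule applies.
Among Mendoza and Szabo, alphabetically by surname: Mendoza before Szabo.
Full order: Sorensen, Mendoza, Szabo, Pereira, Vance.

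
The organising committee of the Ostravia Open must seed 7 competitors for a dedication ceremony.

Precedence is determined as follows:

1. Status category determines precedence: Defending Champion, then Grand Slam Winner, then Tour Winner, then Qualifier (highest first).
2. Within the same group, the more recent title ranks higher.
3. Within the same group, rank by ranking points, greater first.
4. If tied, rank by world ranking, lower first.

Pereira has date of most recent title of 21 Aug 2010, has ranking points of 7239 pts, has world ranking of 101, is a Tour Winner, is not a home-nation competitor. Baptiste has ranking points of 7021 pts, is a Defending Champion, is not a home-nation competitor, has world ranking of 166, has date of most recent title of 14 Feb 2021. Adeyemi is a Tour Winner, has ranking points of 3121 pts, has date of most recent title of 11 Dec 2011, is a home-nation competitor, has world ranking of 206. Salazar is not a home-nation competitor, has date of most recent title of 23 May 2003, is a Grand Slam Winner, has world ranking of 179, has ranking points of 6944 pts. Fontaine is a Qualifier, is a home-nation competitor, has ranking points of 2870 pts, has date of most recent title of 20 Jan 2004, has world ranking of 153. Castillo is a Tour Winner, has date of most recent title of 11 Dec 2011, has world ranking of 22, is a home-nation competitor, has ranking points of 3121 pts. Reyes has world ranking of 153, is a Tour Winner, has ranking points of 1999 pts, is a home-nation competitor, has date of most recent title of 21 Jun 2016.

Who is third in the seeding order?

By status category: Baptiste (Defending Champion); then Salazar (Grand Slam Winner); then Reyes, Castillo, Adeyemi and Pereira (Tour Winner); then Fontaine (Qualifier).
Among Reyes, Castillo, Adeyemi and Pereira, by date of most recent title (later first): Reyes (21 Jun 2016) before Castillo and Adeyemi (11 Dec 2011) before Pereira (21 Aug 2010).
Castillo and Adeyemi both have ranking points 3121 pts, so the next rule applies.
Among Castillo and Adeyemi, by world ranking (lower first): Castillo (22) before Adeyemi (206).
Order: Baptiste, Salazar, Reyes, Castillo, Adeyemi, Pereira, Fontaine.

Reyes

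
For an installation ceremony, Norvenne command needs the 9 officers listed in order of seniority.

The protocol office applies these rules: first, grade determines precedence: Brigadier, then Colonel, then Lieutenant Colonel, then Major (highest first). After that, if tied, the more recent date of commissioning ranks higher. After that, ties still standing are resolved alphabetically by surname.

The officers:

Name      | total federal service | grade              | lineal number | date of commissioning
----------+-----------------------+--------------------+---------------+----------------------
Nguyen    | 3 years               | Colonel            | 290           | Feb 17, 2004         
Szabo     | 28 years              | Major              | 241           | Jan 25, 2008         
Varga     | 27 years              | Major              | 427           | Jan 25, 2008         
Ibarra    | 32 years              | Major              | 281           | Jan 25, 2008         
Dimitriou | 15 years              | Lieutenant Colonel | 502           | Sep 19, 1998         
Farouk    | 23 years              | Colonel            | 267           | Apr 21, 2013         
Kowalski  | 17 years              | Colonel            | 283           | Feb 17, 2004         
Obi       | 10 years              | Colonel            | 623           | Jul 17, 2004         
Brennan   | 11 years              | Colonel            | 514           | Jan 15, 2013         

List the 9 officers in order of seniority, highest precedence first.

By grade: Farouk, Brennan, Obi, Kowalski and Nguyen (Colonel); then Dimitriou (Lieutenant Colonel); then Ibarra, Szabo and Varga (Major).
Among Farouk, Brennan, Obi, Kowalski and Nguyen, by date of commissioning (later first): Farouk (Apr 21, 2013) before Brennan (Jan 15, 2013) before Obi (Jul 17, 2004) before Kowalski and Nguyen (Feb 17, 2004).
Among Kowalski and Nguyen, alphabetically by surname: Kowalski before Nguyen.
Ibarra, Szabo and Varga all have date of commissioning Jan 25, 2008, so the next rule applies.
Among Ibarra, Szabo and Varga, alphabetically by surname: Ibarra before Szabo before Varga.
Full order: Farouk, Brennan, Obi, Kowalski, Nguyen, Dimitriou, Ibarra, Szabo, Varga.

Farouk, Brennan, Obi, Kowalski, Nguyen, Dimitriou, Ibarra, Szabo, Varga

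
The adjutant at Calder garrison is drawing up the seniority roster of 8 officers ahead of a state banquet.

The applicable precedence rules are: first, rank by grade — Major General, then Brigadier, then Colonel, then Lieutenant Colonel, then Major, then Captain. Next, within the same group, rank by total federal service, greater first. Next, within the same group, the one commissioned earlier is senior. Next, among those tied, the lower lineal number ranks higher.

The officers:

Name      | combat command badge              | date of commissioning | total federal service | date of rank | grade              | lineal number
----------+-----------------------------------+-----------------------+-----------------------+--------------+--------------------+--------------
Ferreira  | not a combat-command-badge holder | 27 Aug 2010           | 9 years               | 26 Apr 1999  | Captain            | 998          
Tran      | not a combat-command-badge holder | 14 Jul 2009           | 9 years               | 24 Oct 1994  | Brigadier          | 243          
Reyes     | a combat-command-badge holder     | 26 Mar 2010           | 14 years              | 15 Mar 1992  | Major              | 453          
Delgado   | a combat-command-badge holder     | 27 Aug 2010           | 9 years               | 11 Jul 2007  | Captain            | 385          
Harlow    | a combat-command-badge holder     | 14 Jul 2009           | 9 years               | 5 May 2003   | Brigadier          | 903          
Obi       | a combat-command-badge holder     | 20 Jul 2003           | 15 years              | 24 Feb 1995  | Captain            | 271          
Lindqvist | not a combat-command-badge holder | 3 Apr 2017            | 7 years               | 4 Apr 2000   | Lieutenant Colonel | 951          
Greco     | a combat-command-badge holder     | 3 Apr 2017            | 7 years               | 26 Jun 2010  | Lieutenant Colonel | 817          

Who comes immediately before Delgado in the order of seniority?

Obi

By grade: Tran and Harlow (Brigadier); then Greco and Lindqvist (Lieutenant Colonel); then Reyes (Major); then Obi, Delgado and Ferreira (Captain).
Tran and Harlow both have total federal service 9 years, so the next rule applies.
Tran and Harlow both have date of commissioning 14 Jul 2009, so the next rule applies.
Among Tran and Harlow, by lineal number (lower first): Tran (243) before Harlow (903).
Greco and Lindqvist both have total federal service 7 years, so the next rule applies.
Greco and Lindqvist both have date of commissioning 3 Apr 2017, so the next rule applies.
Among Greco and Lindqvist, by lineal number (lower first): Greco (817) before Lindqvist (951).
Among Obi, Delgado and Ferreira, by total federal service (higher first): Obi (15 years) before Delgado and Ferreira (9 years).
Delgado and Ferreira both have date of commissioning 27 Aug 2010, so the next rule applies.
Among Delgado and Ferreira, by lineal number (lower first): Delgado (385) before Ferreira (998).
Order: Tran, Harlow, Greco, Lindqvist, Reyes, Obi, Delgado, Ferreira.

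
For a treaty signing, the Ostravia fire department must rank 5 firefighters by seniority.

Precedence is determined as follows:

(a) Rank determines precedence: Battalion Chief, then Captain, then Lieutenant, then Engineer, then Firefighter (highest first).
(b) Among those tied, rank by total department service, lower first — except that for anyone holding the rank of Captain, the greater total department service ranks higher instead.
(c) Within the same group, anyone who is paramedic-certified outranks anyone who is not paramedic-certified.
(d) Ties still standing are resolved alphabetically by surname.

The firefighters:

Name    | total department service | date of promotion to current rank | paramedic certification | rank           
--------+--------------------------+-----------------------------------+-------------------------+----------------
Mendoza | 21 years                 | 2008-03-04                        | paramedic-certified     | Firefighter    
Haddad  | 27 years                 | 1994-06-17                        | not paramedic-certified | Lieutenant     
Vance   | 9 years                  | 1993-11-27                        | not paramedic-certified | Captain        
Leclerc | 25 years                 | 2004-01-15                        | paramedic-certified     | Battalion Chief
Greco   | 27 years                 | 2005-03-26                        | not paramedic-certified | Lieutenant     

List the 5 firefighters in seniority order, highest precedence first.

Leclerc, Vance, Greco, Haddad, Mendoza

By rank: Leclerc (Battalion Chief); then Vance (Captain); then Greco and Haddad (Lieutenant); then Mendoza (Firefighter).
Greco and Haddad both have total department service 27 years, so the next rule applies.
Greco and Haddad are each not paramedic-certified, so the next rule applies.
Among Greco and Haddad, alphabetically by surname: Greco before Haddad.
Full order: Leclerc, Vance, Greco, Haddad, Mendoza.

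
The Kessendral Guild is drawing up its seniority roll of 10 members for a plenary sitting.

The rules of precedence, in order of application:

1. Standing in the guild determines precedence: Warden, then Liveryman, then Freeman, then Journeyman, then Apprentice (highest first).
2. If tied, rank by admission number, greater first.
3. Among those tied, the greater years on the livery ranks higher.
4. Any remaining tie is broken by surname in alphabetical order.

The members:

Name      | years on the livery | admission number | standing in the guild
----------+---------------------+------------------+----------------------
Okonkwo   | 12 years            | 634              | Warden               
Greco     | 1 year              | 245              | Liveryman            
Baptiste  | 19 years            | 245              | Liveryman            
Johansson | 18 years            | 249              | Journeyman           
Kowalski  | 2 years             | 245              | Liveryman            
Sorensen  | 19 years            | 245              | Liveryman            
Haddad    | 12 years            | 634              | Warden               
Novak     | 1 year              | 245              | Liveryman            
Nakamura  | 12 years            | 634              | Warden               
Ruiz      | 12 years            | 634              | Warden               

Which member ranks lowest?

Johansson

By standing in the guild: Haddad, Nakamura, Okonkwo and Ruiz (Warden); then Baptiste, Sorensen, Kowalski, Greco and Novak (Liveryman); then Johansson (Journeyman).
Haddad, Nakamura, Okonkwo and Ruiz all have admission number 634, so the next rule applies.
Haddad, Nakamura, Okonkwo and Ruiz all have years on the livery 12 years, so the next rule applies.
Among Haddad, Nakamura, Okonkwo and Ruiz, alphabetically by surname: Haddad before Nakamura before Okonkwo before Ruiz.
Baptiste, Sorensen, Kowalski, Greco and Novak all have admission number 245, so the next rule applies.
Among Baptiste, Sorensen, Kowalski, Greco and Novak, by years on the livery (higher first): Baptiste and Sorensen (19 years) before Kowalski (2 years) before Greco and Novak (1 year).
Among Baptiste and Sorensen, alphabetically by surname: Baptiste before Sorensen.
Among Greco and Novak, alphabetically by surname: Greco before Novak.
Order: Haddad, Nakamura, Okonkwo, Ruiz, Baptiste, Sorensen, Kowalski, Greco, Novak, Johansson.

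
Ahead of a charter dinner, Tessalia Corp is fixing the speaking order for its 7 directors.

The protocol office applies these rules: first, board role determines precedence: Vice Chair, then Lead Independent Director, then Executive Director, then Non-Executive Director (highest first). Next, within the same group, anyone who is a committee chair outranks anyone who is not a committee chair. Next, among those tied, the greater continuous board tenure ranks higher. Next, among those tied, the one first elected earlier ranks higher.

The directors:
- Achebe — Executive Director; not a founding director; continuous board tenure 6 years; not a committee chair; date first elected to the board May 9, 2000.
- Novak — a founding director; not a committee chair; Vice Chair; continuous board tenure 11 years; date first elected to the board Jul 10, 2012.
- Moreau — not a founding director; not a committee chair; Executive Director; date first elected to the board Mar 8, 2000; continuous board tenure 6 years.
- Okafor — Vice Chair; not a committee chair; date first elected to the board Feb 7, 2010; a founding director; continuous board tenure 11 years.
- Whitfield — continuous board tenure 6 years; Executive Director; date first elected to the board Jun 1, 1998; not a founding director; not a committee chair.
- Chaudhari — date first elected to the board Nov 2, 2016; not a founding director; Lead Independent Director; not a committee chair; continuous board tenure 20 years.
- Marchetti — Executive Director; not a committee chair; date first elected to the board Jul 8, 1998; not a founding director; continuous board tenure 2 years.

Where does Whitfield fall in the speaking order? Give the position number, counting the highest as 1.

4

By board role: Okafor and Novak (Vice Chair); then Chaudhari (Lead Independent Director); then Whitfield, Moreau, Achebe and Marchetti (Executive Director).
Okafor and Novak are each not a committee chair, so the next rule applies.
Okafor and Novak both have continuous board tenure 11 years, so the next rule applies.
Among Okafor and Novak, by date first elected to the board (earlier first): Okafor (Feb 7, 2010) before Novak (Jul 10, 2012).
Whitfield, Moreau, Achebe and Marchetti are each not a committee chair, so the next rule applies.
Among Whitfield, Moreau, Achebe and Marchetti, by continuous board tenure (higher first): Whitfield, Moreau and Achebe (6 years) before Marchetti (2 years).
Among Whitfield, Moreau and Achebe, by date first elected to the board (earlier first): Whitfield (Jun 1, 1998) before Moreau (Mar 8, 2000) before Achebe (May 9, 2000).
Order: Okafor, Novak, Chaudhari, Whitfield, Moreau, Achebe, Marchetti. So position 4.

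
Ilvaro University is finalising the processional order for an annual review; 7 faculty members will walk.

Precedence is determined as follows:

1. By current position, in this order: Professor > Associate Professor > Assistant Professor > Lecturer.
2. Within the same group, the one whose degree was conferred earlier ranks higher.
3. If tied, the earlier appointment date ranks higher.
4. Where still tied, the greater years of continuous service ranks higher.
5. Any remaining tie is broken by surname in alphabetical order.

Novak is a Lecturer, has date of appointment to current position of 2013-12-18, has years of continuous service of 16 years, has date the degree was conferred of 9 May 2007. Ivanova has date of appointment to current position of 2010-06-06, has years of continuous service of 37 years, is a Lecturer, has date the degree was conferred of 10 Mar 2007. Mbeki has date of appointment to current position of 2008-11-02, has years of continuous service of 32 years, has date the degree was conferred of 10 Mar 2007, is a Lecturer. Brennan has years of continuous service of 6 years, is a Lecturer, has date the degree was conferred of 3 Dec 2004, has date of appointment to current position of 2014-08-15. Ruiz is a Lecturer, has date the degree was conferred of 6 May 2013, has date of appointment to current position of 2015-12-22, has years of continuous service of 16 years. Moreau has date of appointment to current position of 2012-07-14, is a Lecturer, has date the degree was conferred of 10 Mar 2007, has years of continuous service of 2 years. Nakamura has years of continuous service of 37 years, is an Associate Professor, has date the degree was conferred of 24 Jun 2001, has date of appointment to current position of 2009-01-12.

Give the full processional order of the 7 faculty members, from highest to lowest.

Nakamura, Brennan, Mbeki, Ivanova, Moreau, Novak, Ruiz

By current position: Nakamura (Associate Professor); then Brennan, Mbeki, Ivanova, Moreau, Novak and Ruiz (Lecturer).
Among Brennan, Mbeki, Ivanova, Moreau, Novak and Ruiz, by date the degree was conferred (earlier first): Brennan (3 Dec 2004) before Mbeki, Ivanova and Moreau (10 Mar 2007) before Novak (9 May 2007) before Ruiz (6 May 2013).
Among Mbeki, Ivanova and Moreau, by date of appointment to current position (earlier first): Mbeki (2008-11-02) before Ivanova (2010-06-06) before Moreau (2012-07-14).
Full order: Nakamura, Brennan, Mbeki, Ivanova, Moreau, Novak, Ruiz.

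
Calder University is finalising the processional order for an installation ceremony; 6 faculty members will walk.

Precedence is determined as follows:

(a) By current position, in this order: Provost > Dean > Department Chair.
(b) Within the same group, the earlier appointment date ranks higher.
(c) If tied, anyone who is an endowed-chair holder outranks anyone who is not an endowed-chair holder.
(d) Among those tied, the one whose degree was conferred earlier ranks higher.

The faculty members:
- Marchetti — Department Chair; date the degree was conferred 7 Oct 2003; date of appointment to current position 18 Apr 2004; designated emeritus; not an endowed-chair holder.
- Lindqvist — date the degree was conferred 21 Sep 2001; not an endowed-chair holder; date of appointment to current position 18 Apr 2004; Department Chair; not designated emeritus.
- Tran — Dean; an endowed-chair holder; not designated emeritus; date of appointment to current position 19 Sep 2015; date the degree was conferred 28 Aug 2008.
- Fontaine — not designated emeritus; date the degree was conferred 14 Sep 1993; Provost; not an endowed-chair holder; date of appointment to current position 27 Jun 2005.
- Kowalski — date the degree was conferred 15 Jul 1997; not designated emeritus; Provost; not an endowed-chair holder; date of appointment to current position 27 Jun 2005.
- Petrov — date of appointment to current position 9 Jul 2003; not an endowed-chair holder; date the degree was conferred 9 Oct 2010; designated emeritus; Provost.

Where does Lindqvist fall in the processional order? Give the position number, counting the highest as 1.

By current position: Petrov, Fontaine and Kowalski (Provost); then Tran (Dean); then Lindqvist and Marchetti (Department Chair).
Among Petrov, Fontaine and Kowalski, by date of appointment to current position (earlier first): Petrov (9 Jul 2003) before Fontaine and Kowalski (27 Jun 2005).
Fontaine and Kowalski are each not an endowed-chair holder, so the next rule applies.
Among Fontaine and Kowalski, by date the degree was conferred (earlier first): Fontaine (14 Sep 1993) before Kowalski (15 Jul 1997).
Lindqvist and Marchetti both have date of appointment to current position 18 Apr 2004, so the next rule applies.
Lindqvist and Marchetti are each not an endowed-chair holder, so the next rule applies.
Among Lindqvist and Marchetti, by date the degree was conferred (earlier first): Lindqvist (21 Sep 2001) before Marchetti (7 Oct 2003).
Order: Petrov, Fontaine, Kowalski, Tran, Lindqvist, Marchetti. So position 5.

5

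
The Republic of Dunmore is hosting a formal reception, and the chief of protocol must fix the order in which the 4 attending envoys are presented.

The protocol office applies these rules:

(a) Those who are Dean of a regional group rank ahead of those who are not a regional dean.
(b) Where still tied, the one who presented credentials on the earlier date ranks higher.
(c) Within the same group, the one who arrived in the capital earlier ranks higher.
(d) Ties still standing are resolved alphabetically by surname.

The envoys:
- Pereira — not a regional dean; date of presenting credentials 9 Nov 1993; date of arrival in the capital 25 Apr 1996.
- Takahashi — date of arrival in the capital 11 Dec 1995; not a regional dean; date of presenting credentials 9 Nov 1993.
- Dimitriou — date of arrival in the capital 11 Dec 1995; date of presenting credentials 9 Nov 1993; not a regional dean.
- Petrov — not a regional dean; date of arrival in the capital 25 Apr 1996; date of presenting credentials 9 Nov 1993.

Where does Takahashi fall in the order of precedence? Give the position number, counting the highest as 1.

2

By the first rule: Dimitriou, Takahashi, Pereira and Petrov (each not a regional dean).
Dimitriou, Takahashi, Pereira and Petrov all have date of presenting credentials 9 Nov 1993, so the next rule applies.
Among Dimitriou, Takahashi, Pereira and Petrov, by date of arrival in the capital (earlier first): Dimitriou and Takahashi (11 Dec 1995) before Pereira and Petrov (25 Apr 1996).
Among Dimitriou and Takahashi, alphabetically by surname: Dimitriou before Takahashi.
Among Pereira and Petrov, alphabetically by surname: Pereira before Petrov.
Order: Dimitriou, Takahashi, Pereira, Petrov. So position 2.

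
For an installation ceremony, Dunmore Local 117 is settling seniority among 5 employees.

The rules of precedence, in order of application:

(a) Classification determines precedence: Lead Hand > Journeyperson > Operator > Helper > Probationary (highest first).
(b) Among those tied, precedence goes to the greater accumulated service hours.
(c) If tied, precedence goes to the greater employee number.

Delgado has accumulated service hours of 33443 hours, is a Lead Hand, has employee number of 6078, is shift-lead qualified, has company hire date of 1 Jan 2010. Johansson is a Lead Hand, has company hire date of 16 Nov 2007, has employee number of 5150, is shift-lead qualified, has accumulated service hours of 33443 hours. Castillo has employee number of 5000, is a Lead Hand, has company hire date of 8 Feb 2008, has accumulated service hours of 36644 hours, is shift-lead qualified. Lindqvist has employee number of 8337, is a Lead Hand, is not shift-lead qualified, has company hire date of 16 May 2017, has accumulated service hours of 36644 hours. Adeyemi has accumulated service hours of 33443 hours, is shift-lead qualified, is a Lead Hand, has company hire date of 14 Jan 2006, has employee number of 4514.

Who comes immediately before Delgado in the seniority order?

Castillo

By classification: Lindqvist, Castillo, Delgado, Johansson and Adeyemi (Lead Hand).
Among Lindqvist, Castillo, Delgado, Johansson and Adeyemi, by accumulated service hours (higher first): Lindqvist and Castillo (36644 hours) before Delgado, Johansson and Adeyemi (33443 hours).
Among Lindqvist and Castillo, by employee number (higher first): Lindqvist (8337) before Castillo (5000).
Among Delgado, Johansson and Adeyemi, by employee number (higher first): Delgado (6078) before Johansson (5150) before Adeyemi (4514).
Order: Lindqvist, Castillo, Delgado, Johansson, Adeyemi.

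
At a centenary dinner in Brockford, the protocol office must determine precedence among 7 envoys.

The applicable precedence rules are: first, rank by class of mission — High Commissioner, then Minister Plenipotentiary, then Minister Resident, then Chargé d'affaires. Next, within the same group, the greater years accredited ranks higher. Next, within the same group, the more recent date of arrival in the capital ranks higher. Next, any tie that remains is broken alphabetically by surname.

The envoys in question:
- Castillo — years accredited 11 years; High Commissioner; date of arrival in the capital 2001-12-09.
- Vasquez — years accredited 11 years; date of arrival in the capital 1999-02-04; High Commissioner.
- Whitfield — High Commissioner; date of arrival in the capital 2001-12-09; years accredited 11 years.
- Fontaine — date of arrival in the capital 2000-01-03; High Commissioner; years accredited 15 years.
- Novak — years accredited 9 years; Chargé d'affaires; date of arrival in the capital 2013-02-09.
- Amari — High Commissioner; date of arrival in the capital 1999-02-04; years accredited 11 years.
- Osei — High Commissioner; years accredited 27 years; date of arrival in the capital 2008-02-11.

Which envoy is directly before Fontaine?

By class of mission: Osei, Fontaine, Castillo, Whitfield, Amari and Vasquez (High Commissioner); then Novak (Chargé d'affaires).
Among Osei, Fontaine, Castillo, Whitfield, Amari and Vasquez, by years accredited (higher first): Osei (27 years) before Fontaine (15 years) before Castillo, Whitfield, Amari and Vasquez (11 years).
Among Castillo, Whitfield, Amari and Vasquez, by date of arrival in the capital (later first): Castillo and Whitfield (2001-12-09) before Amari and Vasquez (1999-02-04).
Among Castillo and Whitfield, alphabetically by surname: Castillo before Whitfield.
Among Amari and Vasquez, alphabetically by surname: Amari before Vasquez.
Order: Osei, Fontaine, Castillo, Whitfield, Amari, Vasquez, Novak.

Osei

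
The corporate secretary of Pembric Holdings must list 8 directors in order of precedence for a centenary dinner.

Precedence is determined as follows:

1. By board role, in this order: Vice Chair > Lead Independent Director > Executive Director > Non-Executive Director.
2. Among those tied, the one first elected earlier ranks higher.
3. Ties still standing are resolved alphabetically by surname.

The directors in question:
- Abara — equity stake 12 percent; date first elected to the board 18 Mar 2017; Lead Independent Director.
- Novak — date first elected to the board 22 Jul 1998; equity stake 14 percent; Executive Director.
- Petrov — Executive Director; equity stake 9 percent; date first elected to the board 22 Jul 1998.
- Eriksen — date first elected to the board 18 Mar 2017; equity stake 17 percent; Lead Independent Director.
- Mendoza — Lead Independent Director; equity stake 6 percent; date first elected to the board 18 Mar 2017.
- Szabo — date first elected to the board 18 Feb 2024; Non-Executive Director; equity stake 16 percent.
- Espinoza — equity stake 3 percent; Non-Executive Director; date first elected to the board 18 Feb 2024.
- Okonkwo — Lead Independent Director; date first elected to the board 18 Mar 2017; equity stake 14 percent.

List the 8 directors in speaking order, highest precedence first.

Abara, Eriksen, Mendoza, Okonkwo, Novak, Petrov, Espinoza, Szabo

By board role: Abara, Eriksen, Mendoza and Okonkwo (Lead Independent Director); then Novak and Petrov (Executive Director); then Espinoza and Szabo (Non-Executive Director).
Abara, Eriksen, Mendoza and Okonkwo all have date first elected to the board 18 Mar 2017, so the next rule applies.
Among Abara, Eriksen, Mendoza and Okonkwo, alphabetically by surname: Abara before Eriksen before Mendoza before Okonkwo.
Novak and Petrov both have date first elected to the board 22 Jul 1998, so the next rule applies.
Among Novak and Petrov, alphabetically by surname: Novak before Petrov.
Espinoza and Szabo both have date first elected to the board 18 Feb 2024, so the next rule applies.
Among Espinoza and Szabo, alphabetically by surname: Espinoza before Szabo.
Full order: Abara, Eriksen, Mendoza, Okonkwo, Novak, Petrov, Espinoza, Szabo.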